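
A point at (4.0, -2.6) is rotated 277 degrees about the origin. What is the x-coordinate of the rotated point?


x' = x*cos(theta) - y*sin(theta)
cos(277 deg) = 0.1219, sin(277 deg) = -0.9925
x' = 4.0 * 0.1219 - -2.6 * -0.9925
= 0.4875 - 2.5806
= -2.0931


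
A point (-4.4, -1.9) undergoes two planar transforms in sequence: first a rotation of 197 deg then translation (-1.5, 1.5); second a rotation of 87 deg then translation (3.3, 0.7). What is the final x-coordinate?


After transform 1:
x1 = cos(197)*-4.4 - sin(197)*-1.9 + -1.5 = 2.1522
y1 = sin(197)*-4.4 + cos(197)*-1.9 + 1.5 = 4.6034
After transform 2:
x2 = cos(87)*2.1522 - sin(87)*4.6034 + 3.3
= -1.1845


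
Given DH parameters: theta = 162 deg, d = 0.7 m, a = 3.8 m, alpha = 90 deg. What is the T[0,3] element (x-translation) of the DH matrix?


T[0,3] = a * cos(theta)
= 3.8 * cos(162 deg)
= 3.8 * -0.9511
= -3.614


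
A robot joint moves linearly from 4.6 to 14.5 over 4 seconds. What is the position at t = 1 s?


s = t/T = 1/4 = 0.25
p(t) = p0 + (pf-p0)*s
= 4.6 + (14.5 - 4.6) * 0.25
= 7.075


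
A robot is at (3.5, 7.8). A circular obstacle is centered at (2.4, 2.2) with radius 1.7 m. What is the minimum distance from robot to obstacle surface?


center_dist = sqrt((3.5-2.4)^2 + (7.8-2.2)^2)
= sqrt(1.21 + 31.36)
= 5.707
min_dist = center_dist - radius = 5.707 - 1.7 = 4.007 m


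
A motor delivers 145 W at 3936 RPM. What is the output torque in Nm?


omega = 3936 * 2*pi/60 = 412.177 rad/s
tau = P / omega = 145 / 412.177
= 0.3518 Nm


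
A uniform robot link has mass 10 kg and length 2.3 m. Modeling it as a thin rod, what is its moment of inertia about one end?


I = (1/3) * m * L^2
= (1/3) * 10 * 2.3^2
= 0.333333 * 10 * 5.29
= 17.6333 kg*m^2


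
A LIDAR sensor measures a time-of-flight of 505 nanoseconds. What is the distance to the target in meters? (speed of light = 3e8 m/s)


tof = 505 ns = 5.05e-07 s
dist = c * tof / 2
= 3e8 * 5.05e-07 / 2
= 75.75 m


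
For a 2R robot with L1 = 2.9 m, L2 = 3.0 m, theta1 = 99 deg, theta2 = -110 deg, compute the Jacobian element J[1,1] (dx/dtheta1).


J[1,1] = -L1*sin(t1) - L2*sin(t1+t2)
= -2.9*sin(99) - 3.0*sin(-11)
= -2.2919


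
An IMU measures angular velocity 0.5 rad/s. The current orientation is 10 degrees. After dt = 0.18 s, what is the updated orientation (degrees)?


delta_theta = w * dt = 0.5 * 0.18 = 0.09 rad
= 5.1566 deg
theta_new = 10 + 5.1566 = 15.1566 deg


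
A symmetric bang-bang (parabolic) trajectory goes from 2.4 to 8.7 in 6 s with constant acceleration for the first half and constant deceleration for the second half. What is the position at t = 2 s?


Symmetric rest-to-rest: each phase covers (pf-p0)/2 in time T/2. 0.5*a*(T/2)^2 = (pf-p0)/2 => a = 4*(pf-p0)/T^2
a = 4*(8.7-2.4)/6^2 = 0.7
t = 2 is in the acceleration phase (t <= T/2).
p = p0 + 0.5*a*t^2 = 2.4 + 0.5*0.7*2^2
= 3.8


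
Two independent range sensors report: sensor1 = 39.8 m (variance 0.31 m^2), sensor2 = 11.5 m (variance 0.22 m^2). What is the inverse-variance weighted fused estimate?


w1 = (1/var1) / (1/var1 + 1/var2)
   = 3.2258 / (3.2258 + 4.5455) = 0.4151
w2 = 1 - w1 = 0.5849
fused = w1*s1 + w2*s2 = 16.5208 + 6.7264
= 23.2472 m


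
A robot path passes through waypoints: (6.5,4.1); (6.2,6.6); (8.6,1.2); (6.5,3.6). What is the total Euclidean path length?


Segment lengths:
  seg1 = sqrt((-0.3)^2 + (2.5)^2) = 2.5179
  seg2 = sqrt((2.4)^2 + (-5.4)^2) = 5.9093
  seg3 = sqrt((-2.1)^2 + (2.4)^2) = 3.189
Total = 11.6163


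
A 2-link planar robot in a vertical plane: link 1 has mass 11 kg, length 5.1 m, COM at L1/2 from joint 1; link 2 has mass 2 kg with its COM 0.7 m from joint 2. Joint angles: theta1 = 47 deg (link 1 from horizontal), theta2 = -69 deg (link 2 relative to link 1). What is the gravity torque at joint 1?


Horizontal distance from joint 1 to link-1 COM:
  x_c1 = (L1/2)*cos(t1) = 2.55 * 0.682 = 1.7391 m
Horizontal distance from joint 1 to link-2 COM:
  x_c2 = L1*cos(t1) + Lc2*cos(t1+t2)
       = 5.1*0.682 + 0.7*0.9272 = 4.1272 m
tau1 = m1*g*x_c1 + m2*g*x_c2
     = 11*9.81*1.7391 + 2*9.81*4.1272
     = 187.6658 + 80.9761
     = 268.6419 Nm


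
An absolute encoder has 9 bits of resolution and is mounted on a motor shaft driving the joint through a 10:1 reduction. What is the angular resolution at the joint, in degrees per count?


counts = 2^9 = 512
effective counts at joint = 512 * 10 = 5120
resolution = 360 / 5120
= 0.0703 deg/count


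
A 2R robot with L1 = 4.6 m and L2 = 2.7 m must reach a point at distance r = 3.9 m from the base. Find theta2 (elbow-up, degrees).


cos(theta2) = (r^2 - L1^2 - L2^2) / (2*L1*L2)
cos(theta2) = (15.21 - 21.16 - 7.29) / 24.84
cos(theta2) = -0.533011
theta2 = 122.2091 degrees


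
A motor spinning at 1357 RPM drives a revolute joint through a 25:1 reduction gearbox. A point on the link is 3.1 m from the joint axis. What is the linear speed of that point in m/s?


omega_motor = 1357 * 2*pi/60 = 142.1047 rad/s
omega_joint = omega_motor / 25 = 5.6842 rad/s
v = omega_joint * r = 5.6842 * 3.1
= 17.621 m/s


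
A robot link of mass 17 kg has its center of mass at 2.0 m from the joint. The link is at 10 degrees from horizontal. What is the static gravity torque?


tau = m*g*L*cos(angle)
= 17 * 9.81 * 2.0 * cos(10 deg)
= 17 * 9.81 * 2.0 * 0.9848
= 328.4728 Nm


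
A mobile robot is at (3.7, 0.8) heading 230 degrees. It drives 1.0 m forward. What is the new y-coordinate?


y_new = y0 + d*sin(theta)
= 0.8 + 1.0*sin(230)
= 0.8 + -0.766
= 0.034


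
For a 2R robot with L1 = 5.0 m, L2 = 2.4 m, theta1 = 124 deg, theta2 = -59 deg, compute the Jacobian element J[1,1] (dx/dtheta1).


J[1,1] = -L1*sin(t1) - L2*sin(t1+t2)
= -5.0*sin(124) - 2.4*sin(65)
= -6.3203


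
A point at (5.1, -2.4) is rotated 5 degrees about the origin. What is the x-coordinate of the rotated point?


x' = x*cos(theta) - y*sin(theta)
cos(5 deg) = 0.9962, sin(5 deg) = 0.0872
x' = 5.1 * 0.9962 - -2.4 * 0.0872
= 5.0806 - -0.2092
= 5.2898


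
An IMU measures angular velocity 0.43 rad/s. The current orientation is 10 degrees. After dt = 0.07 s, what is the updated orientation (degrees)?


delta_theta = w * dt = 0.43 * 0.07 = 0.0301 rad
= 1.7246 deg
theta_new = 10 + 1.7246 = 11.7246 deg


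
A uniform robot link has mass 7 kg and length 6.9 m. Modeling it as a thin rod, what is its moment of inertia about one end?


I = (1/3) * m * L^2
= (1/3) * 7 * 6.9^2
= 0.333333 * 7 * 47.61
= 111.09 kg*m^2


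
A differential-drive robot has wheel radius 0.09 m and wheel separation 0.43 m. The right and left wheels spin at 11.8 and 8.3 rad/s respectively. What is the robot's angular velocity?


vR = r*wR = 0.09*11.8 = 1.062 m/s
vL = r*wL = 0.09*8.3 = 0.747 m/s
v = (vR+vL)/2 = 0.9045 m/s
omega = (vR-vL)/L = 0.7326 rad/s
angular velocity = 0.7326 rad/s


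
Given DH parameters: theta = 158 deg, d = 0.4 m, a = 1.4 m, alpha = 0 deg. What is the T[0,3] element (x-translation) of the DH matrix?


T[0,3] = a * cos(theta)
= 1.4 * cos(158 deg)
= 1.4 * -0.9272
= -1.2981


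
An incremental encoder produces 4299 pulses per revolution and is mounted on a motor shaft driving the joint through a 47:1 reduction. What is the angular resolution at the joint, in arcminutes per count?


counts per rev = 4299
effective counts at joint = 4299 * 47 = 202053
resolution = 360*60 / 202053
= 0.1069 arcmin/count


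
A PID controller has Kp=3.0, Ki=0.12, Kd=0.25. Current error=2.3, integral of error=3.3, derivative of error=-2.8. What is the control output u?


u = Kp*e + Ki*int(e) + Kd*de/dt
= 3.0*2.3 + 0.12*3.3 + 0.25*(-2.8)
= 6.9 + 0.396 + -0.7
= 6.596


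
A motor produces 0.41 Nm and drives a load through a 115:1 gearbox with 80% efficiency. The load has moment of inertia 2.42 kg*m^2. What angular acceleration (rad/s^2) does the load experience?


tau_out = tau_motor * N * eta
= 0.41 * 115 * 0.8 = 37.72 Nm
alpha = tau_out / I = 37.72 / 2.42
= 15.5868 rad/s^2


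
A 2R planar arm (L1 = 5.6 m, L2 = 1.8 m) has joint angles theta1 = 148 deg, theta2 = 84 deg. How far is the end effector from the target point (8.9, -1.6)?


End effector via forward kinematics:
x = L1*cos(t1) + L2*cos(t1+t2) = -5.8573
y = L1*sin(t1) + L2*sin(t1+t2) = 1.5491
Distance to target:
d = sqrt((8.9 - -5.8573)^2 + (-1.6 - 1.5491)^2)
= sqrt(217.7767 + 9.917)
= 15.0895 m


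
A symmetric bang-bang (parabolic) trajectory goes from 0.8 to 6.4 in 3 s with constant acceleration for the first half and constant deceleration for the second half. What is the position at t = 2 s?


Symmetric rest-to-rest: each phase covers (pf-p0)/2 in time T/2. 0.5*a*(T/2)^2 = (pf-p0)/2 => a = 4*(pf-p0)/T^2
a = 4*(6.4-0.8)/3^2 = 2.4889
t = 2 is in the deceleration phase (t > T/2).
p = pf - 0.5*a*(T-t)^2 = 6.4 - 0.5*2.4889*1^2
= 5.1556


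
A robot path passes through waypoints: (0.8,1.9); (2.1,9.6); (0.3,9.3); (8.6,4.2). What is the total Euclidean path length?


Segment lengths:
  seg1 = sqrt((1.3)^2 + (7.7)^2) = 7.809
  seg2 = sqrt((-1.8)^2 + (-0.3)^2) = 1.8248
  seg3 = sqrt((8.3)^2 + (-5.1)^2) = 9.7417
Total = 19.3755


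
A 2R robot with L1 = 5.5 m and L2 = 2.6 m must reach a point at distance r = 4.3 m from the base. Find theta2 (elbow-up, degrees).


cos(theta2) = (r^2 - L1^2 - L2^2) / (2*L1*L2)
cos(theta2) = (18.49 - 30.25 - 6.76) / 28.6
cos(theta2) = -0.647552
theta2 = 130.3573 degrees


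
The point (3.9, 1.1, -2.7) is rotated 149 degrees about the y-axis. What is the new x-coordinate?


Rotation about y-axis: x' = x*cos(theta) + z*sin(theta)
= 3.9 * -0.8572 + -2.7 * 0.515
= -4.7336


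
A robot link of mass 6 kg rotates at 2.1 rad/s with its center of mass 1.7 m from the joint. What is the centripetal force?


F = m * omega^2 * r
= 6 * 2.1^2 * 1.7
= 6 * 4.41 * 1.7
= 44.982 N


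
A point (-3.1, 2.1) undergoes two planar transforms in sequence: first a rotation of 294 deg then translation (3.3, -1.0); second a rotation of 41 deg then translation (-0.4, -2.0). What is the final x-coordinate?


After transform 1:
x1 = cos(294)*-3.1 - sin(294)*2.1 + 3.3 = 3.9576
y1 = sin(294)*-3.1 + cos(294)*2.1 + -1.0 = 2.6861
After transform 2:
x2 = cos(41)*3.9576 - sin(41)*2.6861 + -0.4
= 0.8245


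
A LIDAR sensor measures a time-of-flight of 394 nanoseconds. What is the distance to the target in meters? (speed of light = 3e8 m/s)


tof = 394 ns = 3.94e-07 s
dist = c * tof / 2
= 3e8 * 3.94e-07 / 2
= 59.1 m


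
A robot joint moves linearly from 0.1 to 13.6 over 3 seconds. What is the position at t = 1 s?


s = t/T = 1/3 = 0.3333
p(t) = p0 + (pf-p0)*s
= 0.1 + (13.6 - 0.1) * 0.3333
= 4.6


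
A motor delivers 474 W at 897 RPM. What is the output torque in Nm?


omega = 897 * 2*pi/60 = 93.9336 rad/s
tau = P / omega = 474 / 93.9336
= 5.0461 Nm


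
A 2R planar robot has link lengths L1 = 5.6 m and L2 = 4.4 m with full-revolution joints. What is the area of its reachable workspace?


r_max = L1 + L2 = 10.0 m
r_min = |L1 - L2| = 1.2 m
Area = pi*(r_max^2 - r_min^2)
= pi*(100.0 - 1.44)
= pi * 98.56
= 309.6354 m^2


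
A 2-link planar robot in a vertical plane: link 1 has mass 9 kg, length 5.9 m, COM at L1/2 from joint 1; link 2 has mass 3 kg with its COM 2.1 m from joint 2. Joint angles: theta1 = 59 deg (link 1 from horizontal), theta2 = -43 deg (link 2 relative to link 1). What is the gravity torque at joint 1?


Horizontal distance from joint 1 to link-1 COM:
  x_c1 = (L1/2)*cos(t1) = 2.95 * 0.515 = 1.5194 m
Horizontal distance from joint 1 to link-2 COM:
  x_c2 = L1*cos(t1) + Lc2*cos(t1+t2)
       = 5.9*0.515 + 2.1*0.9613 = 5.0574 m
tau1 = m1*g*x_c1 + m2*g*x_c2
     = 9*9.81*1.5194 + 3*9.81*5.0574
     = 134.1445 + 148.8385
     = 282.983 Nm


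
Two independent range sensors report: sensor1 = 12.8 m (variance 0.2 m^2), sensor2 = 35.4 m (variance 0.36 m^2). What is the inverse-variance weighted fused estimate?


w1 = (1/var1) / (1/var1 + 1/var2)
   = 5.0 / (5.0 + 2.7778) = 0.6429
w2 = 1 - w1 = 0.3571
fused = w1*s1 + w2*s2 = 8.2286 + 12.6429
= 20.8714 m


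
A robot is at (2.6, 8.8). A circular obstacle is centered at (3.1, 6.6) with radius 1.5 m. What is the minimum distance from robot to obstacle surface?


center_dist = sqrt((2.6-3.1)^2 + (8.8-6.6)^2)
= sqrt(0.25 + 4.84)
= 2.2561
min_dist = center_dist - radius = 2.2561 - 1.5 = 0.7561 m


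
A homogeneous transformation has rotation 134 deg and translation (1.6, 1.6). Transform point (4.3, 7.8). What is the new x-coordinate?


x' = cos(theta)*px - sin(theta)*py + tx
= -0.6947*4.3 - 0.7193*7.8 + 1.6
= -6.9979


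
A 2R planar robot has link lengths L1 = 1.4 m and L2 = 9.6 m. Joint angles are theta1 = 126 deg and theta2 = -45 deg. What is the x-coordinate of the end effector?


Convert angles to radians: theta1 = 2.1991, theta2 = -0.7854
x = L1*cos(theta1) + L2*cos(theta1+theta2)
x = -0.8229 + 1.5018
x = 0.6789


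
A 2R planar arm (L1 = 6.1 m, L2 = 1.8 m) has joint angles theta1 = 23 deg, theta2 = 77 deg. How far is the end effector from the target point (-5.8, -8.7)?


End effector via forward kinematics:
x = L1*cos(t1) + L2*cos(t1+t2) = 5.3025
y = L1*sin(t1) + L2*sin(t1+t2) = 4.1561
Distance to target:
d = sqrt((-5.8 - 5.3025)^2 + (-8.7 - 4.1561)^2)
= sqrt(123.2658 + 165.2797)
= 16.9866 m


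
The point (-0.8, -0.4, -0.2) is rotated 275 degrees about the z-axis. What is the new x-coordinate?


Rotation about z-axis: x' = x*cos(theta) - y*sin(theta)
= -0.8 * 0.0872 - -0.4 * -0.9962
= -0.4682


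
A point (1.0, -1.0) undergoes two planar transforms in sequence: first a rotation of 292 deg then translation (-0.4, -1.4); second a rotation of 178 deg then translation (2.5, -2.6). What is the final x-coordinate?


After transform 1:
x1 = cos(292)*1.0 - sin(292)*-1.0 + -0.4 = -0.9526
y1 = sin(292)*1.0 + cos(292)*-1.0 + -1.4 = -2.7018
After transform 2:
x2 = cos(178)*-0.9526 - sin(178)*-2.7018 + 2.5
= 3.5463


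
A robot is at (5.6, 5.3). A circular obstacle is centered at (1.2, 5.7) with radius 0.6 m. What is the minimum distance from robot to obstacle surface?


center_dist = sqrt((5.6-1.2)^2 + (5.3-5.7)^2)
= sqrt(19.36 + 0.16)
= 4.4181
min_dist = center_dist - radius = 4.4181 - 0.6 = 3.8181 m


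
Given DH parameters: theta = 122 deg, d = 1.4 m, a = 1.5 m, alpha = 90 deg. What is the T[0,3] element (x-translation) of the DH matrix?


T[0,3] = a * cos(theta)
= 1.5 * cos(122 deg)
= 1.5 * -0.5299
= -0.7949


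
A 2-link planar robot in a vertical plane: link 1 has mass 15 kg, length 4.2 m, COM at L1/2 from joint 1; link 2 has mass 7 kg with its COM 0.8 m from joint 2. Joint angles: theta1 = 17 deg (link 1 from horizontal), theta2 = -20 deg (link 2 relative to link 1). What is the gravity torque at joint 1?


Horizontal distance from joint 1 to link-1 COM:
  x_c1 = (L1/2)*cos(t1) = 2.1 * 0.9563 = 2.0082 m
Horizontal distance from joint 1 to link-2 COM:
  x_c2 = L1*cos(t1) + Lc2*cos(t1+t2)
       = 4.2*0.9563 + 0.8*0.9986 = 4.8154 m
tau1 = m1*g*x_c1 + m2*g*x_c2
     = 15*9.81*2.0082 + 7*9.81*4.8154
     = 295.5125 + 330.6724
     = 626.1849 Nm


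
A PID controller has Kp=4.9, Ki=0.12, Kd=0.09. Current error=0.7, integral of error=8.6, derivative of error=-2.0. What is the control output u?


u = Kp*e + Ki*int(e) + Kd*de/dt
= 4.9*0.7 + 0.12*8.6 + 0.09*(-2.0)
= 3.43 + 1.032 + -0.18
= 4.282


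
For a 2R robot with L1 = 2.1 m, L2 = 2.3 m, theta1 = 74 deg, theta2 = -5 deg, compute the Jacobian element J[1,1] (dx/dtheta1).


J[1,1] = -L1*sin(t1) - L2*sin(t1+t2)
= -2.1*sin(74) - 2.3*sin(69)
= -4.1659


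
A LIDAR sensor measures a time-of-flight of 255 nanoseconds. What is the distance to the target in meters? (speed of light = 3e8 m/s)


tof = 255 ns = 2.55e-07 s
dist = c * tof / 2
= 3e8 * 2.55e-07 / 2
= 38.25 m


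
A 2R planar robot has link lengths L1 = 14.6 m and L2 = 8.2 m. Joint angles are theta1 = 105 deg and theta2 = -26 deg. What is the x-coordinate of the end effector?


Convert angles to radians: theta1 = 1.8326, theta2 = -0.4538
x = L1*cos(theta1) + L2*cos(theta1+theta2)
x = -3.7788 + 1.5646
x = -2.2141


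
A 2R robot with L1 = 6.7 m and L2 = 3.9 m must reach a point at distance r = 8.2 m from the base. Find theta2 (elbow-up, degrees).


cos(theta2) = (r^2 - L1^2 - L2^2) / (2*L1*L2)
cos(theta2) = (67.24 - 44.89 - 15.21) / 52.26
cos(theta2) = 0.136625
theta2 = 82.1474 degrees


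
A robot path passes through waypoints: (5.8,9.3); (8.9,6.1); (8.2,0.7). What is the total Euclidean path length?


Segment lengths:
  seg1 = sqrt((3.1)^2 + (-3.2)^2) = 4.4553
  seg2 = sqrt((-0.7)^2 + (-5.4)^2) = 5.4452
Total = 9.9005


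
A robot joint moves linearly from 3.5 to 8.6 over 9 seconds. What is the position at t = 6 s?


s = t/T = 6/9 = 0.6667
p(t) = p0 + (pf-p0)*s
= 3.5 + (8.6 - 3.5) * 0.6667
= 6.9


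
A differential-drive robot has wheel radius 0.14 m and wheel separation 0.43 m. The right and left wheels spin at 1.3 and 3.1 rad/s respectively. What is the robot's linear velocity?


vR = r*wR = 0.14*1.3 = 0.182 m/s
vL = r*wL = 0.14*3.1 = 0.434 m/s
v = (vR+vL)/2 = 0.308 m/s
omega = (vR-vL)/L = -0.586 rad/s
linear velocity = 0.308 m/s


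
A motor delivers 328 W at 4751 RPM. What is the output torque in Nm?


omega = 4751 * 2*pi/60 = 497.5236 rad/s
tau = P / omega = 328 / 497.5236
= 0.6593 Nm


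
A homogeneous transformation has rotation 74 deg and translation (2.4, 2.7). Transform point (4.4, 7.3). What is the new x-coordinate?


x' = cos(theta)*px - sin(theta)*py + tx
= 0.2756*4.4 - 0.9613*7.3 + 2.4
= -3.4044


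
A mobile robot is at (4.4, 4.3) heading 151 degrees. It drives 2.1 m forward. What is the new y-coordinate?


y_new = y0 + d*sin(theta)
= 4.3 + 2.1*sin(151)
= 4.3 + 1.0181
= 5.3181


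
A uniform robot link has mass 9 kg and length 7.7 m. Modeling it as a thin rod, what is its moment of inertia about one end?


I = (1/3) * m * L^2
= (1/3) * 9 * 7.7^2
= 0.333333 * 9 * 59.29
= 177.87 kg*m^2


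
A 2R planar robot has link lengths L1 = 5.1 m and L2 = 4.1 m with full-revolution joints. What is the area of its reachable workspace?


r_max = L1 + L2 = 9.2 m
r_min = |L1 - L2| = 1.0 m
Area = pi*(r_max^2 - r_min^2)
= pi*(84.64 - 1.0)
= pi * 83.64
= 262.7628 m^2


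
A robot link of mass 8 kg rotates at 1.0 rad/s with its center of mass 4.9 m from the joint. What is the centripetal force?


F = m * omega^2 * r
= 8 * 1.0^2 * 4.9
= 8 * 1.0 * 4.9
= 39.2 N


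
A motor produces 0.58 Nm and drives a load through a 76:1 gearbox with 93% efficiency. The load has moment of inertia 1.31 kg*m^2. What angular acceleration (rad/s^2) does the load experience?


tau_out = tau_motor * N * eta
= 0.58 * 76 * 0.93 = 40.9944 Nm
alpha = tau_out / I = 40.9944 / 1.31
= 31.2934 rad/s^2


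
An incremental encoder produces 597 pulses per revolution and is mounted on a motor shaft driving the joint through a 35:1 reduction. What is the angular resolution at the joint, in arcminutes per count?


counts per rev = 597
effective counts at joint = 597 * 35 = 20895
resolution = 360*60 / 20895
= 1.0337 arcmin/count


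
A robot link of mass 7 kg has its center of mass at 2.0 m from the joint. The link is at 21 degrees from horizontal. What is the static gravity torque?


tau = m*g*L*cos(angle)
= 7 * 9.81 * 2.0 * cos(21 deg)
= 7 * 9.81 * 2.0 * 0.9336
= 128.2179 Nm


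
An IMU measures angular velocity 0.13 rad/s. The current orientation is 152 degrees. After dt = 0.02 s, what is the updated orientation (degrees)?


delta_theta = w * dt = 0.13 * 0.02 = 0.0026 rad
= 0.149 deg
theta_new = 152 + 0.149 = 152.149 deg


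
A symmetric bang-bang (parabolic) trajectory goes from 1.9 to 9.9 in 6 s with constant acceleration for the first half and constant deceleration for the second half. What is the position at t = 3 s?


Symmetric rest-to-rest: each phase covers (pf-p0)/2 in time T/2. 0.5*a*(T/2)^2 = (pf-p0)/2 => a = 4*(pf-p0)/T^2
a = 4*(9.9-1.9)/6^2 = 0.8889
t = 3 is in the acceleration phase (t <= T/2).
p = p0 + 0.5*a*t^2 = 1.9 + 0.5*0.8889*3^2
= 5.9


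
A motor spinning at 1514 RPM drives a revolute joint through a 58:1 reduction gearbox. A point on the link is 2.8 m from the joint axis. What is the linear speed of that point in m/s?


omega_motor = 1514 * 2*pi/60 = 158.5457 rad/s
omega_joint = omega_motor / 58 = 2.7335 rad/s
v = omega_joint * r = 2.7335 * 2.8
= 7.6539 m/s


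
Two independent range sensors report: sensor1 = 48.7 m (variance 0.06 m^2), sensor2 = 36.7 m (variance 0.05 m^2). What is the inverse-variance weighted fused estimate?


w1 = (1/var1) / (1/var1 + 1/var2)
   = 16.6667 / (16.6667 + 20.0) = 0.4545
w2 = 1 - w1 = 0.5455
fused = w1*s1 + w2*s2 = 22.1364 + 20.0182
= 42.1545 m


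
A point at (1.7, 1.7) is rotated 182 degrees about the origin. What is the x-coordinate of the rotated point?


x' = x*cos(theta) - y*sin(theta)
cos(182 deg) = -0.9994, sin(182 deg) = -0.0349
x' = 1.7 * -0.9994 - 1.7 * -0.0349
= -1.699 - -0.0593
= -1.6396


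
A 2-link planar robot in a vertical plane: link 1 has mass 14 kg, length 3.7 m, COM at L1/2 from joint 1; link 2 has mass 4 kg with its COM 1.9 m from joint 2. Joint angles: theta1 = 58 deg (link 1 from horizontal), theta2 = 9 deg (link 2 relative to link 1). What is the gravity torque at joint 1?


Horizontal distance from joint 1 to link-1 COM:
  x_c1 = (L1/2)*cos(t1) = 1.85 * 0.5299 = 0.9804 m
Horizontal distance from joint 1 to link-2 COM:
  x_c2 = L1*cos(t1) + Lc2*cos(t1+t2)
       = 3.7*0.5299 + 1.9*0.3907 = 2.7031 m
tau1 = m1*g*x_c1 + m2*g*x_c2
     = 14*9.81*0.9804 + 4*9.81*2.7031
     = 134.6414 + 106.0693
     = 240.7106 Nm


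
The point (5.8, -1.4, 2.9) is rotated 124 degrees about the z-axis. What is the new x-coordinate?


Rotation about z-axis: x' = x*cos(theta) - y*sin(theta)
= 5.8 * -0.5592 - -1.4 * 0.829
= -2.0827


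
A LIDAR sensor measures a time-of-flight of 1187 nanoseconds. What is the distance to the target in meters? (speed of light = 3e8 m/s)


tof = 1187 ns = 1.187e-06 s
dist = c * tof / 2
= 3e8 * 1.187e-06 / 2
= 178.05 m


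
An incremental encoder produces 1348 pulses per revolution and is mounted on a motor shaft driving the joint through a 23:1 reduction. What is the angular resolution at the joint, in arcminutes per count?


counts per rev = 1348
effective counts at joint = 1348 * 23 = 31004
resolution = 360*60 / 31004
= 0.6967 arcmin/count


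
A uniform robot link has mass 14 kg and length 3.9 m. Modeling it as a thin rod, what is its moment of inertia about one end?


I = (1/3) * m * L^2
= (1/3) * 14 * 3.9^2
= 0.333333 * 14 * 15.21
= 70.98 kg*m^2


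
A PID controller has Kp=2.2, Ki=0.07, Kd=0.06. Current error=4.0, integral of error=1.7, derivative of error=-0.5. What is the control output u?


u = Kp*e + Ki*int(e) + Kd*de/dt
= 2.2*4.0 + 0.07*1.7 + 0.06*(-0.5)
= 8.8 + 0.119 + -0.03
= 8.889


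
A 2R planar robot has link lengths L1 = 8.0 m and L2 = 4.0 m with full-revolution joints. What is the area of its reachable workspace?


r_max = L1 + L2 = 12.0 m
r_min = |L1 - L2| = 4.0 m
Area = pi*(r_max^2 - r_min^2)
= pi*(144.0 - 16.0)
= pi * 128.0
= 402.1239 m^2


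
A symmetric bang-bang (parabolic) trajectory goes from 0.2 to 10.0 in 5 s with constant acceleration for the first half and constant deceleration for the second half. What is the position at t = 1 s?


Symmetric rest-to-rest: each phase covers (pf-p0)/2 in time T/2. 0.5*a*(T/2)^2 = (pf-p0)/2 => a = 4*(pf-p0)/T^2
a = 4*(10.0-0.2)/5^2 = 1.568
t = 1 is in the acceleration phase (t <= T/2).
p = p0 + 0.5*a*t^2 = 0.2 + 0.5*1.568*1^2
= 0.984


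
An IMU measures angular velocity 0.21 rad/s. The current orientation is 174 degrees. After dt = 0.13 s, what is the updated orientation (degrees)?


delta_theta = w * dt = 0.21 * 0.13 = 0.0273 rad
= 1.5642 deg
theta_new = 174 + 1.5642 = 175.5642 deg


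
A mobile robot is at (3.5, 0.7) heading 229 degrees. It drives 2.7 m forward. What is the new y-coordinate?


y_new = y0 + d*sin(theta)
= 0.7 + 2.7*sin(229)
= 0.7 + -2.0377
= -1.3377


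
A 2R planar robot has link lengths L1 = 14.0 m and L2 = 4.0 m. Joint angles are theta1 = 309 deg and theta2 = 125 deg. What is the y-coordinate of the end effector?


Convert angles to radians: theta1 = 5.3931, theta2 = 2.1817
y = L1*sin(theta1) + L2*sin(theta1+theta2)
y = -10.88 + 3.845
y = -7.035


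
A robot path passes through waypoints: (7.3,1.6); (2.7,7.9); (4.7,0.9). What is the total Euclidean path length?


Segment lengths:
  seg1 = sqrt((-4.6)^2 + (6.3)^2) = 7.8006
  seg2 = sqrt((2.0)^2 + (-7.0)^2) = 7.2801
Total = 15.0808


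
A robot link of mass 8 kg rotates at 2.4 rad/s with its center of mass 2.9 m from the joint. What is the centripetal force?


F = m * omega^2 * r
= 8 * 2.4^2 * 2.9
= 8 * 5.76 * 2.9
= 133.632 N


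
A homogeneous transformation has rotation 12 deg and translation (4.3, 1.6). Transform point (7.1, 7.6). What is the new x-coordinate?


x' = cos(theta)*px - sin(theta)*py + tx
= 0.9781*7.1 - 0.2079*7.6 + 4.3
= 9.6647


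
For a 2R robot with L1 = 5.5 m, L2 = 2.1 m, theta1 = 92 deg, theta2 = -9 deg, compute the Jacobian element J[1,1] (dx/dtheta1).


J[1,1] = -L1*sin(t1) - L2*sin(t1+t2)
= -5.5*sin(92) - 2.1*sin(83)
= -7.581


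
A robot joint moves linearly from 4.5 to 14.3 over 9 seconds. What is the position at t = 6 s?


s = t/T = 6/9 = 0.6667
p(t) = p0 + (pf-p0)*s
= 4.5 + (14.3 - 4.5) * 0.6667
= 11.0333


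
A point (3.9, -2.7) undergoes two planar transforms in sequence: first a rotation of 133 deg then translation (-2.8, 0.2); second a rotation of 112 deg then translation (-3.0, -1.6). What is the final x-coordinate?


After transform 1:
x1 = cos(133)*3.9 - sin(133)*-2.7 + -2.8 = -3.4851
y1 = sin(133)*3.9 + cos(133)*-2.7 + 0.2 = 4.8937
After transform 2:
x2 = cos(112)*-3.4851 - sin(112)*4.8937 + -3.0
= -6.2318


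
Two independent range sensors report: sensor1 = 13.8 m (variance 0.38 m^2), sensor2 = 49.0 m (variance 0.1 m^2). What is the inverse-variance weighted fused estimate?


w1 = (1/var1) / (1/var1 + 1/var2)
   = 2.6316 / (2.6316 + 10.0) = 0.2083
w2 = 1 - w1 = 0.7917
fused = w1*s1 + w2*s2 = 2.875 + 38.7917
= 41.6667 m


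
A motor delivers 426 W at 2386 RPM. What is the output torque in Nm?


omega = 2386 * 2*pi/60 = 249.8613 rad/s
tau = P / omega = 426 / 249.8613
= 1.7049 Nm


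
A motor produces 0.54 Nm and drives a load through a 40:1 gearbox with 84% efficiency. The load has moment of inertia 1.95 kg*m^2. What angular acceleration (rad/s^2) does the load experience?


tau_out = tau_motor * N * eta
= 0.54 * 40 * 0.84 = 18.144 Nm
alpha = tau_out / I = 18.144 / 1.95
= 9.3046 rad/s^2


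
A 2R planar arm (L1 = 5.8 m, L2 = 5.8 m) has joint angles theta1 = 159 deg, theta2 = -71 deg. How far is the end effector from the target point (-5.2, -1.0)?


End effector via forward kinematics:
x = L1*cos(t1) + L2*cos(t1+t2) = -5.2123
y = L1*sin(t1) + L2*sin(t1+t2) = 7.875
Distance to target:
d = sqrt((-5.2 - -5.2123)^2 + (-1.0 - 7.875)^2)
= sqrt(0.0002 + 78.7656)
= 8.875 m


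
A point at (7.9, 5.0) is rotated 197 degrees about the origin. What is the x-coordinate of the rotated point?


x' = x*cos(theta) - y*sin(theta)
cos(197 deg) = -0.9563, sin(197 deg) = -0.2924
x' = 7.9 * -0.9563 - 5.0 * -0.2924
= -7.5548 - -1.4619
= -6.0929


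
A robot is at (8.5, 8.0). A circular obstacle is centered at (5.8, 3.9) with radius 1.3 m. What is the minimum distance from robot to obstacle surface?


center_dist = sqrt((8.5-5.8)^2 + (8.0-3.9)^2)
= sqrt(7.29 + 16.81)
= 4.9092
min_dist = center_dist - radius = 4.9092 - 1.3 = 3.6092 m


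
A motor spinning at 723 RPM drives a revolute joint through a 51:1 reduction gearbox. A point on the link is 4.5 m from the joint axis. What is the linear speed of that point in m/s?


omega_motor = 723 * 2*pi/60 = 75.7124 rad/s
omega_joint = omega_motor / 51 = 1.4846 rad/s
v = omega_joint * r = 1.4846 * 4.5
= 6.6805 m/s


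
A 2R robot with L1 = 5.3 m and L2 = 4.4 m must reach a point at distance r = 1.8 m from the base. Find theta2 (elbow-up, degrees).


cos(theta2) = (r^2 - L1^2 - L2^2) / (2*L1*L2)
cos(theta2) = (3.24 - 28.09 - 19.36) / 46.64
cos(theta2) = -0.947899
theta2 = 161.4234 degrees


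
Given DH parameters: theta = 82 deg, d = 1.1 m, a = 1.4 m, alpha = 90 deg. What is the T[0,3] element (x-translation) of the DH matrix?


T[0,3] = a * cos(theta)
= 1.4 * cos(82 deg)
= 1.4 * 0.1392
= 0.1948


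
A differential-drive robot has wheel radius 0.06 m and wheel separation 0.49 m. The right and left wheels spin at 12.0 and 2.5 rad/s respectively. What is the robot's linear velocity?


vR = r*wR = 0.06*12.0 = 0.72 m/s
vL = r*wL = 0.06*2.5 = 0.15 m/s
v = (vR+vL)/2 = 0.435 m/s
omega = (vR-vL)/L = 1.1633 rad/s
linear velocity = 0.435 m/s


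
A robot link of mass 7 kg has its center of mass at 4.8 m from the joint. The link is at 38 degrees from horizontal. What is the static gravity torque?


tau = m*g*L*cos(angle)
= 7 * 9.81 * 4.8 * cos(38 deg)
= 7 * 9.81 * 4.8 * 0.788
= 259.741 Nm


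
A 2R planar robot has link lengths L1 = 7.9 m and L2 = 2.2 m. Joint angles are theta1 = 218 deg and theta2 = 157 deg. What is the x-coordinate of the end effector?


Convert angles to radians: theta1 = 3.8048, theta2 = 2.7402
x = L1*cos(theta1) + L2*cos(theta1+theta2)
x = -6.2253 + 2.125
x = -4.1002


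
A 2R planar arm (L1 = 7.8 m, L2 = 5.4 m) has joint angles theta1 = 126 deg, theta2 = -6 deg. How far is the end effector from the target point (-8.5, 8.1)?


End effector via forward kinematics:
x = L1*cos(t1) + L2*cos(t1+t2) = -7.2847
y = L1*sin(t1) + L2*sin(t1+t2) = 10.9869
Distance to target:
d = sqrt((-8.5 - -7.2847)^2 + (8.1 - 10.9869)^2)
= sqrt(1.4769 + 8.334)
= 3.1322 m


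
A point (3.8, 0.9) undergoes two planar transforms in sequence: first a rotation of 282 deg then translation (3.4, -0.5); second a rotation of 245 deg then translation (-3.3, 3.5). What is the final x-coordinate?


After transform 1:
x1 = cos(282)*3.8 - sin(282)*0.9 + 3.4 = 5.0704
y1 = sin(282)*3.8 + cos(282)*0.9 + -0.5 = -4.0298
After transform 2:
x2 = cos(245)*5.0704 - sin(245)*-4.0298 + -3.3
= -9.0951


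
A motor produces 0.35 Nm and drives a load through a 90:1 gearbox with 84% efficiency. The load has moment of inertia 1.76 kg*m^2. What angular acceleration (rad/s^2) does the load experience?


tau_out = tau_motor * N * eta
= 0.35 * 90 * 0.84 = 26.46 Nm
alpha = tau_out / I = 26.46 / 1.76
= 15.0341 rad/s^2


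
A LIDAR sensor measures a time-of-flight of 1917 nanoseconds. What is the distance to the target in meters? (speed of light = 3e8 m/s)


tof = 1917 ns = 1.917e-06 s
dist = c * tof / 2
= 3e8 * 1.917e-06 / 2
= 287.55 m


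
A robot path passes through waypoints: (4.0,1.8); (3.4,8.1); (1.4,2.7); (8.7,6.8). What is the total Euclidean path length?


Segment lengths:
  seg1 = sqrt((-0.6)^2 + (6.3)^2) = 6.3285
  seg2 = sqrt((-2.0)^2 + (-5.4)^2) = 5.7585
  seg3 = sqrt((7.3)^2 + (4.1)^2) = 8.3726
Total = 20.4596


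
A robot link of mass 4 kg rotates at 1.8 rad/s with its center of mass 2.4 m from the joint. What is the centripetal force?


F = m * omega^2 * r
= 4 * 1.8^2 * 2.4
= 4 * 3.24 * 2.4
= 31.104 N


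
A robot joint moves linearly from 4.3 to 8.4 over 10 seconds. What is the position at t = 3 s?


s = t/T = 3/10 = 0.3
p(t) = p0 + (pf-p0)*s
= 4.3 + (8.4 - 4.3) * 0.3
= 5.53


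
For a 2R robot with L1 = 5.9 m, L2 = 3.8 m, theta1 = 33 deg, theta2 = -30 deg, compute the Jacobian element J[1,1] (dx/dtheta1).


J[1,1] = -L1*sin(t1) - L2*sin(t1+t2)
= -5.9*sin(33) - 3.8*sin(3)
= -3.4122


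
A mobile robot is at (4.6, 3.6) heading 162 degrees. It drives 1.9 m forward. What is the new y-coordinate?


y_new = y0 + d*sin(theta)
= 3.6 + 1.9*sin(162)
= 3.6 + 0.5871
= 4.1871


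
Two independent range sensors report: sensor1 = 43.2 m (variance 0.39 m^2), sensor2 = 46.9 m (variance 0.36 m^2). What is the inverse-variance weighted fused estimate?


w1 = (1/var1) / (1/var1 + 1/var2)
   = 2.5641 / (2.5641 + 2.7778) = 0.48
w2 = 1 - w1 = 0.52
fused = w1*s1 + w2*s2 = 20.736 + 24.388
= 45.124 m


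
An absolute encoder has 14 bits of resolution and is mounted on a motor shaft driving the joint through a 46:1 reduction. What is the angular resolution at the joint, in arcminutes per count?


counts = 2^14 = 16384
effective counts at joint = 16384 * 46 = 753664
resolution = 360*60 / 753664
= 0.0287 arcmin/count


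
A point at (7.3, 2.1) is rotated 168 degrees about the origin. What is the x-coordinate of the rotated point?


x' = x*cos(theta) - y*sin(theta)
cos(168 deg) = -0.9781, sin(168 deg) = 0.2079
x' = 7.3 * -0.9781 - 2.1 * 0.2079
= -7.1405 - 0.4366
= -7.5771


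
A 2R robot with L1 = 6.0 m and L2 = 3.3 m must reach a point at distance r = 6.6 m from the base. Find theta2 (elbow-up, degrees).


cos(theta2) = (r^2 - L1^2 - L2^2) / (2*L1*L2)
cos(theta2) = (43.56 - 36.0 - 10.89) / 39.6
cos(theta2) = -0.084091
theta2 = 94.8238 degrees


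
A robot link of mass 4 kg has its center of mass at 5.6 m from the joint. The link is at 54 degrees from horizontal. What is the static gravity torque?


tau = m*g*L*cos(angle)
= 4 * 9.81 * 5.6 * cos(54 deg)
= 4 * 9.81 * 5.6 * 0.5878
= 129.1623 Nm


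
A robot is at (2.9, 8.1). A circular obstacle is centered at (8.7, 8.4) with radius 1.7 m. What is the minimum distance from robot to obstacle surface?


center_dist = sqrt((2.9-8.7)^2 + (8.1-8.4)^2)
= sqrt(33.64 + 0.09)
= 5.8078
min_dist = center_dist - radius = 5.8078 - 1.7 = 4.1078 m


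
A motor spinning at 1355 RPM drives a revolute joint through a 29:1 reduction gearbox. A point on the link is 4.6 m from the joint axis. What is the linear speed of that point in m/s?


omega_motor = 1355 * 2*pi/60 = 141.8953 rad/s
omega_joint = omega_motor / 29 = 4.8929 rad/s
v = omega_joint * r = 4.8929 * 4.6
= 22.5075 m/s


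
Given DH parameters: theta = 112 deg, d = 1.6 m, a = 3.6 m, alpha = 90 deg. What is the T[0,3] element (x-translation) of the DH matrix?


T[0,3] = a * cos(theta)
= 3.6 * cos(112 deg)
= 3.6 * -0.3746
= -1.3486


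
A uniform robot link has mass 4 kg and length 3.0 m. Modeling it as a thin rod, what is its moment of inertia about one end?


I = (1/3) * m * L^2
= (1/3) * 4 * 3.0^2
= 0.333333 * 4 * 9.0
= 12.0 kg*m^2


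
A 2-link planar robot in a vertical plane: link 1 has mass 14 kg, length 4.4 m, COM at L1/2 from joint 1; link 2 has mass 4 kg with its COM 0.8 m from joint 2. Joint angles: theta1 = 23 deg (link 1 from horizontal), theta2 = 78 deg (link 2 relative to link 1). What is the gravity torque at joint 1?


Horizontal distance from joint 1 to link-1 COM:
  x_c1 = (L1/2)*cos(t1) = 2.2 * 0.9205 = 2.0251 m
Horizontal distance from joint 1 to link-2 COM:
  x_c2 = L1*cos(t1) + Lc2*cos(t1+t2)
       = 4.4*0.9205 + 0.8*-0.1908 = 3.8976 m
tau1 = m1*g*x_c1 + m2*g*x_c2
     = 14*9.81*2.0251 + 4*9.81*3.8976
     = 278.1287 + 152.9408
     = 431.0695 Nm


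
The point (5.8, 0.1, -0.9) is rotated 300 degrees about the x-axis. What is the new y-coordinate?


Rotation about x-axis: y' = y*cos(theta) - z*sin(theta)
= 0.1 * 0.5 - -0.9 * -0.866
= -0.7294


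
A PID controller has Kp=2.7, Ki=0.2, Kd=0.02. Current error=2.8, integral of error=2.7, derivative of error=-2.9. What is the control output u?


u = Kp*e + Ki*int(e) + Kd*de/dt
= 2.7*2.8 + 0.2*2.7 + 0.02*(-2.9)
= 7.56 + 0.54 + -0.058
= 8.042


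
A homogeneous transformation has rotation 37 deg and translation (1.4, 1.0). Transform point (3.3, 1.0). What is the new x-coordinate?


x' = cos(theta)*px - sin(theta)*py + tx
= 0.7986*3.3 - 0.6018*1.0 + 1.4
= 3.4337


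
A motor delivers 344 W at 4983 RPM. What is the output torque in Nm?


omega = 4983 * 2*pi/60 = 521.8185 rad/s
tau = P / omega = 344 / 521.8185
= 0.6592 Nm


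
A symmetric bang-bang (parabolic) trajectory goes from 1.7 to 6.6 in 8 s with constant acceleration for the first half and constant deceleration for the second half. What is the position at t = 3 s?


Symmetric rest-to-rest: each phase covers (pf-p0)/2 in time T/2. 0.5*a*(T/2)^2 = (pf-p0)/2 => a = 4*(pf-p0)/T^2
a = 4*(6.6-1.7)/8^2 = 0.3062
t = 3 is in the acceleration phase (t <= T/2).
p = p0 + 0.5*a*t^2 = 1.7 + 0.5*0.3062*3^2
= 3.0781


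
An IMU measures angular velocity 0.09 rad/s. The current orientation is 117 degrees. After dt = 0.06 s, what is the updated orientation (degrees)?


delta_theta = w * dt = 0.09 * 0.06 = 0.0054 rad
= 0.3094 deg
theta_new = 117 + 0.3094 = 117.3094 deg


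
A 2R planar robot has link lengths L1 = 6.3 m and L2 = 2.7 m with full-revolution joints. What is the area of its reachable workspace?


r_max = L1 + L2 = 9.0 m
r_min = |L1 - L2| = 3.6 m
Area = pi*(r_max^2 - r_min^2)
= pi*(81.0 - 12.96)
= pi * 68.04
= 213.754 m^2


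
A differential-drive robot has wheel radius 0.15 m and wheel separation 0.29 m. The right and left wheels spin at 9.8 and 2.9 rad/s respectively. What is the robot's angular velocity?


vR = r*wR = 0.15*9.8 = 1.47 m/s
vL = r*wL = 0.15*2.9 = 0.435 m/s
v = (vR+vL)/2 = 0.9525 m/s
omega = (vR-vL)/L = 3.569 rad/s
angular velocity = 3.569 rad/s


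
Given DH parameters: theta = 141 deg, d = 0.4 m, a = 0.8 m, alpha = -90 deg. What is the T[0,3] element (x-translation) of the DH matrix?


T[0,3] = a * cos(theta)
= 0.8 * cos(141 deg)
= 0.8 * -0.7771
= -0.6217


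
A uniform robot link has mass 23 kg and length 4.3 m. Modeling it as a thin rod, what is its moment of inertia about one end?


I = (1/3) * m * L^2
= (1/3) * 23 * 4.3^2
= 0.333333 * 23 * 18.49
= 141.7567 kg*m^2


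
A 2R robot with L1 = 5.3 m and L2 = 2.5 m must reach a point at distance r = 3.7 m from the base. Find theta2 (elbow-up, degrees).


cos(theta2) = (r^2 - L1^2 - L2^2) / (2*L1*L2)
cos(theta2) = (13.69 - 28.09 - 6.25) / 26.5
cos(theta2) = -0.779245
theta2 = 141.1915 degrees


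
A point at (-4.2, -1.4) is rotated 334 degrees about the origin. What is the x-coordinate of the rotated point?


x' = x*cos(theta) - y*sin(theta)
cos(334 deg) = 0.8988, sin(334 deg) = -0.4384
x' = -4.2 * 0.8988 - -1.4 * -0.4384
= -3.7749 - 0.6137
= -4.3887


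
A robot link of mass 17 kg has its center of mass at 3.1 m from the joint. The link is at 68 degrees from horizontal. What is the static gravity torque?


tau = m*g*L*cos(angle)
= 17 * 9.81 * 3.1 * cos(68 deg)
= 17 * 9.81 * 3.1 * 0.3746
= 193.6667 Nm


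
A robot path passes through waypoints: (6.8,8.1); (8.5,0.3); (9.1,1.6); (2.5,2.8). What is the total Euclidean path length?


Segment lengths:
  seg1 = sqrt((1.7)^2 + (-7.8)^2) = 7.9831
  seg2 = sqrt((0.6)^2 + (1.3)^2) = 1.4318
  seg3 = sqrt((-6.6)^2 + (1.2)^2) = 6.7082
Total = 16.1231


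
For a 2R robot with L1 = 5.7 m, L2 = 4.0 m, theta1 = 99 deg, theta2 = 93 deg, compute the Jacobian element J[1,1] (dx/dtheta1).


J[1,1] = -L1*sin(t1) - L2*sin(t1+t2)
= -5.7*sin(99) - 4.0*sin(192)
= -4.7982


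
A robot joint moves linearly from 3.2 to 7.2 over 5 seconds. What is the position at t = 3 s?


s = t/T = 3/5 = 0.6
p(t) = p0 + (pf-p0)*s
= 3.2 + (7.2 - 3.2) * 0.6
= 5.6


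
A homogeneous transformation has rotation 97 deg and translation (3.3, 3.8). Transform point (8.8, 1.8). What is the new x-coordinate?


x' = cos(theta)*px - sin(theta)*py + tx
= -0.1219*8.8 - 0.9925*1.8 + 3.3
= 0.441


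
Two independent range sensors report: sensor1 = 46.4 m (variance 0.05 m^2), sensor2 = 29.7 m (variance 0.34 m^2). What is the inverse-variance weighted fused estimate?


w1 = (1/var1) / (1/var1 + 1/var2)
   = 20.0 / (20.0 + 2.9412) = 0.8718
w2 = 1 - w1 = 0.1282
fused = w1*s1 + w2*s2 = 40.4513 + 3.8077
= 44.259 m


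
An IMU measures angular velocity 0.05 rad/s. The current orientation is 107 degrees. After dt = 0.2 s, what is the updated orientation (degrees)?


delta_theta = w * dt = 0.05 * 0.2 = 0.01 rad
= 0.573 deg
theta_new = 107 + 0.573 = 107.573 deg
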